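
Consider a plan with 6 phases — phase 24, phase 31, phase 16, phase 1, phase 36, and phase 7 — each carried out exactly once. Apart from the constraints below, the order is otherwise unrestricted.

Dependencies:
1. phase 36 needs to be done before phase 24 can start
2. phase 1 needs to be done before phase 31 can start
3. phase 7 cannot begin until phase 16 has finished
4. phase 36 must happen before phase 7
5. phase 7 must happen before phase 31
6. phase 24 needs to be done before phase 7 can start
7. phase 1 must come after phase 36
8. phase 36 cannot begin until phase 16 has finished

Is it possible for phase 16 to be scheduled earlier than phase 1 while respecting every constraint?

The constraints force phase 16 before phase 1, so yes — every valid ordering has phase 16 earlier.

Yes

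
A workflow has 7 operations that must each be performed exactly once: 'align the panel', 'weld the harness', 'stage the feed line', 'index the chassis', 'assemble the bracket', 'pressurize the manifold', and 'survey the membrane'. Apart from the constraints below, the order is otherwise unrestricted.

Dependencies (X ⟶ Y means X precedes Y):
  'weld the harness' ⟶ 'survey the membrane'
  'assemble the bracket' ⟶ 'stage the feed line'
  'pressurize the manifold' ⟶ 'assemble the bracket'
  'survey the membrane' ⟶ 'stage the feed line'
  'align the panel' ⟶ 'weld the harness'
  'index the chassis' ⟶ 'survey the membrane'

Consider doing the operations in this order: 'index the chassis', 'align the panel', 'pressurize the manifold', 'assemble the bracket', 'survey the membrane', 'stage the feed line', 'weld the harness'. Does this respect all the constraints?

The sequence places 'survey the membrane' ahead of 'weld the harness'.
Since 'weld the harness' is required before 'survey the membrane', the ordering is invalid.

No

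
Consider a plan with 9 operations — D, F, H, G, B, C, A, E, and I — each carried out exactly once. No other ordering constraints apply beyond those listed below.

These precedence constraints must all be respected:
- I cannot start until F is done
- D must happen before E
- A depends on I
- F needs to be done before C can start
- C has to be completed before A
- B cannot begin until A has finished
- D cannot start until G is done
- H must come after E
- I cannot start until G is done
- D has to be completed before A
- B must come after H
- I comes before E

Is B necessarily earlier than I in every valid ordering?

The constraints actually force I before B (via I → A → B), not the other way around.
So B does not have to come before I — it cannot.

No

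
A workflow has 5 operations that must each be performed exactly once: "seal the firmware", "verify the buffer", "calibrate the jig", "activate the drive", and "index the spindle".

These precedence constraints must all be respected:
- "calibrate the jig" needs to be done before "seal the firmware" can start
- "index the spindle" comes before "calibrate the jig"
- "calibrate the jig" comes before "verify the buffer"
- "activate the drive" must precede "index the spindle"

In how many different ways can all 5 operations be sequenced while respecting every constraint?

2

Only "activate the drive" has no prerequisites, so it must go first.
Counting all ways to extend the partial order to a total order gives 2.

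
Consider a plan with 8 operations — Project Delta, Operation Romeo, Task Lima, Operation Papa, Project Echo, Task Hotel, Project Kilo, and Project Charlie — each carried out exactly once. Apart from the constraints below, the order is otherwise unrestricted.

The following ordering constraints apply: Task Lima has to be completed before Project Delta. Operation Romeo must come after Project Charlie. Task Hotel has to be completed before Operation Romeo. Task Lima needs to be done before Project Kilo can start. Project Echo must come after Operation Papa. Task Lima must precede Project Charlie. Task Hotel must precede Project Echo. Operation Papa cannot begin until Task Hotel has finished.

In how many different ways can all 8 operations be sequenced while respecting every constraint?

2 operations have no prerequisites (Task Lima, Task Hotel), so any of them could come first.
Counting all ways to extend the partial order to a total order gives 630.

630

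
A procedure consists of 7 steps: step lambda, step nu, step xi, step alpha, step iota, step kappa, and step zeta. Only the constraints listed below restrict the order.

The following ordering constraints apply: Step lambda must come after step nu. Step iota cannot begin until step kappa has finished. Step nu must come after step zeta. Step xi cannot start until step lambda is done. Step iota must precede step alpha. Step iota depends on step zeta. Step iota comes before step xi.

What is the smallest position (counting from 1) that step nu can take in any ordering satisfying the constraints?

The only step forced before step nu (directly or transitively) is step zeta.
With 1 mandatory predecessor, the earliest step nu can sit is position 1+1 = 2, and placing just that one first achieves it.

2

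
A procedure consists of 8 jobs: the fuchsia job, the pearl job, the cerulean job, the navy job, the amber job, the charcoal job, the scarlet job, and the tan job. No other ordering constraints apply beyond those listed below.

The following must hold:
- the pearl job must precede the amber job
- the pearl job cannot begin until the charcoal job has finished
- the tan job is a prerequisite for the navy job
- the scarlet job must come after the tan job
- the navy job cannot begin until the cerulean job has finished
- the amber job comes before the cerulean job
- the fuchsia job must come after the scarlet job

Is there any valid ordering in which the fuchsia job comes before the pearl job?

The constraints leave the fuchsia job and the pearl job unordered relative to each other; nothing requires the pearl job earlier.
So a valid ordering placing the fuchsia job earlier than the pearl job exists.

Yes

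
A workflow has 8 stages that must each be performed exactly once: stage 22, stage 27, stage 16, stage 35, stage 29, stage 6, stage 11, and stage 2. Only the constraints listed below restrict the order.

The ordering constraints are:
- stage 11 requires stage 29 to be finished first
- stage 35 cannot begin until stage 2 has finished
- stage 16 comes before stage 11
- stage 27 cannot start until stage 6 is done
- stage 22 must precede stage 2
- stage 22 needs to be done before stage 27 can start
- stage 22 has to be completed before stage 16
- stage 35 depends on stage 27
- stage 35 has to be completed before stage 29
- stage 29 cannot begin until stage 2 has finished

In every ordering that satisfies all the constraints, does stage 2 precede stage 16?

No chain of constraints connects stage 2 to stage 16 in either direction.
There exist valid orderings with stage 16 before stage 2, so stage 2 is not required to come first.

No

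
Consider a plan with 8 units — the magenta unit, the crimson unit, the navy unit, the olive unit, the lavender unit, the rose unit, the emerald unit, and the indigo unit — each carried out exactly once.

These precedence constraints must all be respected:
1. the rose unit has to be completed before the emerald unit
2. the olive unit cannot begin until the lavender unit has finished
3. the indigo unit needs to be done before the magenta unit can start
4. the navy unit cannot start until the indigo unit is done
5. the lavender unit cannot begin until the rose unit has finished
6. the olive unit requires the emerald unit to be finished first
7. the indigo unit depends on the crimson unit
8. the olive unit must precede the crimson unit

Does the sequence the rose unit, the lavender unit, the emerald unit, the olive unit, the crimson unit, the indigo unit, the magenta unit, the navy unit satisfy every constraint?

Yes

Every stated constraint is respected: the rose unit sits at position 1, ahead of the emerald unit at position 3, and each of the other listed pairs likewise has the predecessor earlier in the sequence.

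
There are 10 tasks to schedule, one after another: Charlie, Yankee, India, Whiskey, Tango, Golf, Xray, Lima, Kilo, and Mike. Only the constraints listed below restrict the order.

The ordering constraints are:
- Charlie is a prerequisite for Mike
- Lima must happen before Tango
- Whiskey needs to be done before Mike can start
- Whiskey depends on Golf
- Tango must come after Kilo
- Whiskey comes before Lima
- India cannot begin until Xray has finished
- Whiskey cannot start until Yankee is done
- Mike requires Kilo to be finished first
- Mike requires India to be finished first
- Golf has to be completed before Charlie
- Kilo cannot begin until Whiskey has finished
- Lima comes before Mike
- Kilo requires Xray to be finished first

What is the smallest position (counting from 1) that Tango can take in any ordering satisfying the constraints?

Every task that must precede Tango has to come before it. Tracing all chains that end at Tango, those tasks are: Yankee, Whiskey, Golf, Xray, Lima, Kilo — 6 in total.
So at minimum 6 tasks come before Tango, putting Tango no earlier than position 7. That position is achievable by scheduling exactly those predecessors first.

7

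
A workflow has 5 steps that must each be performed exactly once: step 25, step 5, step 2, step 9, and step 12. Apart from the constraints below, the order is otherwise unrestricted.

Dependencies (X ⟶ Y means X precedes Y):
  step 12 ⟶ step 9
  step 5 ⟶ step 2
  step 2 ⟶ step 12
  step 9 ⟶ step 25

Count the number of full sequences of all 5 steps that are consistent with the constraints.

1

Step 5 is the only step with nothing required before it, so every ordering starts there.
Continuing from there, at each step only one step has all its prerequisites placed, so the ordering is fully determined — there is exactly 1.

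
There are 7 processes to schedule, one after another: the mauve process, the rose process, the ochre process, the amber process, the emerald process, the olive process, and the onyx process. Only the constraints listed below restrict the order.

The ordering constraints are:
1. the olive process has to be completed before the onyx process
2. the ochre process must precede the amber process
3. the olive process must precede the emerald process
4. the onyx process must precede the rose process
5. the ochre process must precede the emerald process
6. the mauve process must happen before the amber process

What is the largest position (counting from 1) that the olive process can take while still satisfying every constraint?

Every process that must follow the olive process has to come after it. Tracing all chains starting from the olive process, those processes are: the rose process, the emerald process, the onyx process — 3 in total.
With 3 mandatory successors out of 7 processes total, the latest slot for the olive process is 7−3 = 4, and it's reachable by doing all non-successors before the olive process.

4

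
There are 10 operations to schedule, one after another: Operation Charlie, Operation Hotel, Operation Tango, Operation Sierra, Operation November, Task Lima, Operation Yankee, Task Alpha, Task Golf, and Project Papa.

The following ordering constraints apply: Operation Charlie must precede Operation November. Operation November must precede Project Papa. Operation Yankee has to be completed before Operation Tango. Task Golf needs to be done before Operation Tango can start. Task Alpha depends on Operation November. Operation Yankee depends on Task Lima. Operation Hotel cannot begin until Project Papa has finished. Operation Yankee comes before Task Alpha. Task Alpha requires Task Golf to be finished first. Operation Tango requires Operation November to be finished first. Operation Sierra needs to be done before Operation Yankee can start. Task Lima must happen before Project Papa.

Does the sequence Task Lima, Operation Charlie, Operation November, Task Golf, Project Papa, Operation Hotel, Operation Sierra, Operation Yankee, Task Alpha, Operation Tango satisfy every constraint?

Checking each listed constraint against this order: for instance, Operation November is in position 3 and Operation Tango in position 10, so that constraint holds — and the remaining constraints check out the same way.

Yes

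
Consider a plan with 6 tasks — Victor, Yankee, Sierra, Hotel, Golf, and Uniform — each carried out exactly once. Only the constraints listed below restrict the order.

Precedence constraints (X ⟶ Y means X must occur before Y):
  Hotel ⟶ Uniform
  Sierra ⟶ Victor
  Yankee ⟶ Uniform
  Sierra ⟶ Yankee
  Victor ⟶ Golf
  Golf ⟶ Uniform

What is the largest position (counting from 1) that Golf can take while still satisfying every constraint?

5

The only task forced after Golf (directly or by a chain) is Uniform.
With 1 mandatory successor out of 6 tasks total, the latest slot for Golf is 6−1 = 5, and it's reachable by doing all non-successors before Golf.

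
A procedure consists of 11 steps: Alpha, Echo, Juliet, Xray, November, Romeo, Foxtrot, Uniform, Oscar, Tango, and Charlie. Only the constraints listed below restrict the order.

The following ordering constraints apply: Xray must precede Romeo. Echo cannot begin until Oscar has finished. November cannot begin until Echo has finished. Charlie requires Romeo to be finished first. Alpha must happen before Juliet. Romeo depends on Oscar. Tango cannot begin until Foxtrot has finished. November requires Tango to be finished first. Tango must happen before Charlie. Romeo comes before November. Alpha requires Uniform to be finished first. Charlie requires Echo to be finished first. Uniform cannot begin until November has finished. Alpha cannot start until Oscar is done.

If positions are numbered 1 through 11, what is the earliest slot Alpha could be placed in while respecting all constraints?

Every step that must precede Alpha has to come before it. Tracing all chains that end at Alpha, those steps are: Echo, Xray, November, Romeo, Foxtrot, Uniform, Oscar, Tango — 8 in total.
With 8 mandatory predecessors, the earliest Alpha can sit is position 8+1 = 9, and placing just those 8 first achieves it.

9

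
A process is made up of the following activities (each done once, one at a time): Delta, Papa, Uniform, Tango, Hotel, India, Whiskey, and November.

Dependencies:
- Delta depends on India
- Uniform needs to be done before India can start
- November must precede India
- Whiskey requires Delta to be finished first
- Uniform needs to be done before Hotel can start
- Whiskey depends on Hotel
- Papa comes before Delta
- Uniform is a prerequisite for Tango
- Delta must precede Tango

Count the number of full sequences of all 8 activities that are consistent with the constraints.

The activities with no prerequisites are Papa, Uniform, November; any of them can be placed first.
Counting all ways to extend the partial order to a total order gives 74.

74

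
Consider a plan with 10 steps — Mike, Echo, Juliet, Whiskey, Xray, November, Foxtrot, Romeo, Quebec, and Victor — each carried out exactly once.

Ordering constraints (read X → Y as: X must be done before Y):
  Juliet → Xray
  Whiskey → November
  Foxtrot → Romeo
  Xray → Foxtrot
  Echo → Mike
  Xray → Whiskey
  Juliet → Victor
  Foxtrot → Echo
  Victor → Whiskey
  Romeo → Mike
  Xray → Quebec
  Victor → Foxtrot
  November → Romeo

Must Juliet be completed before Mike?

Following the dependencies: Juliet → Victor → Foxtrot → Echo → Mike.
Hence Juliet necessarily comes before Mike.

Yes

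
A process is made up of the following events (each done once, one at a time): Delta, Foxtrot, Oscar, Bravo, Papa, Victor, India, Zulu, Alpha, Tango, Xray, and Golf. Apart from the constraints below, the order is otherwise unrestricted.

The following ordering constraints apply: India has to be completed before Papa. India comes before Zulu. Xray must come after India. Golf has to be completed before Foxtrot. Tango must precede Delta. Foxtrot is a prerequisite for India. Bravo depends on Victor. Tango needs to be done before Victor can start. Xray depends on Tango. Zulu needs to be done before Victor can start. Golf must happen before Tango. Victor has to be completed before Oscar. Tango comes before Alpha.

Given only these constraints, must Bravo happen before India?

The constraints actually force India before Bravo (via India → Zulu → Victor → Bravo), not the other way around.
So Bravo never precedes India.

No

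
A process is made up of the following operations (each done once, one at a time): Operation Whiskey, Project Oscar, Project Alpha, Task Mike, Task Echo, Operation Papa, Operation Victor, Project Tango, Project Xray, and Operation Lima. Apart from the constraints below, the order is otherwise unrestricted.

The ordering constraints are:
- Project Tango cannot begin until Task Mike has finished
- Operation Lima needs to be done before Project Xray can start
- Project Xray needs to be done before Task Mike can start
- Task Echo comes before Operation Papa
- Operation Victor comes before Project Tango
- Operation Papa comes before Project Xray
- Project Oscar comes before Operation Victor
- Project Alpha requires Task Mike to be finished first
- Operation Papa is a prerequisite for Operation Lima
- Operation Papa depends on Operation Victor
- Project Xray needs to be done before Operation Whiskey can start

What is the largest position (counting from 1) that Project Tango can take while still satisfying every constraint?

No constraint forces any operation after Project Tango, so it can be placed last, in position 10.

10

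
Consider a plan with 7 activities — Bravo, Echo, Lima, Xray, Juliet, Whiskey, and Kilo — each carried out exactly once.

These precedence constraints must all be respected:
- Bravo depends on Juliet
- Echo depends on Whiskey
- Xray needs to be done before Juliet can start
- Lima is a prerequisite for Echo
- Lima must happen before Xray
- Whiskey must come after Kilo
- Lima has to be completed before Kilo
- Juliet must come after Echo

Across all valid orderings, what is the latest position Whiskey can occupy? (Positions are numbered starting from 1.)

Every activity that must follow Whiskey has to come after it. Tracing all chains starting from Whiskey, those activities are: Bravo, Echo, Juliet — 3 in total.
With 3 mandatory successors out of 7 activities total, the latest slot for Whiskey is 7−3 = 4, and it's reachable by doing all non-successors before Whiskey.

4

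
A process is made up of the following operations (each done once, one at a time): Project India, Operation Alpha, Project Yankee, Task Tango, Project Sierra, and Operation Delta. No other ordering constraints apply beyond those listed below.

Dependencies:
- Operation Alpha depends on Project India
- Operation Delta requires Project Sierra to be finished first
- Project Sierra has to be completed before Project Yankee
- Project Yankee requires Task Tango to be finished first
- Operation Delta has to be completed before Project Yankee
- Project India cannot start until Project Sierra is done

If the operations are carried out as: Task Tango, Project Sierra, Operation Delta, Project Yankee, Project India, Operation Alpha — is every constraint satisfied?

Yes

Going through the constraints one by one, each required predecessor appears earlier in the sequence than its dependent — e.g. Project Sierra (position 2) is before Project India (position 5), as required.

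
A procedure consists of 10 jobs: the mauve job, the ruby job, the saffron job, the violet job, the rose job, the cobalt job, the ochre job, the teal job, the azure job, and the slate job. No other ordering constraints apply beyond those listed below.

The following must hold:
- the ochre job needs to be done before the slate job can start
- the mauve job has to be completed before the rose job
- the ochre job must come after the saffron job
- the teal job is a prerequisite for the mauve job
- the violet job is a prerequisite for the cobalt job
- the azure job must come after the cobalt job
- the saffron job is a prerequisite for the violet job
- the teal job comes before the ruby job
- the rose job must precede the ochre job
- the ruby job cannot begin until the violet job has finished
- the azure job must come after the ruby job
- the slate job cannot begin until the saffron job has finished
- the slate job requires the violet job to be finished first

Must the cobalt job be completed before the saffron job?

The constraints actually force the saffron job before the cobalt job (via the saffron job → the violet job → the cobalt job), not the other way around.
So the cobalt job does not have to come before the saffron job — it cannot.

No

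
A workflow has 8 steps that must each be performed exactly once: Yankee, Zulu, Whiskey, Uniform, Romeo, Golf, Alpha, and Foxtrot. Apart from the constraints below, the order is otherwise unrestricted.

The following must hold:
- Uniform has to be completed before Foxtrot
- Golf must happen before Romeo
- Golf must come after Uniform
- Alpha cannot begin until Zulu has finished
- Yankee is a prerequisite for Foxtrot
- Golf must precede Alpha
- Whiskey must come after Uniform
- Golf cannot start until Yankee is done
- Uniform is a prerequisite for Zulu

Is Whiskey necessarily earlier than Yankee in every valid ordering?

No

Whiskey and Yankee are not related by any chain of constraints.
A valid ordering placing Yankee before Whiskey exists, so the answer is no.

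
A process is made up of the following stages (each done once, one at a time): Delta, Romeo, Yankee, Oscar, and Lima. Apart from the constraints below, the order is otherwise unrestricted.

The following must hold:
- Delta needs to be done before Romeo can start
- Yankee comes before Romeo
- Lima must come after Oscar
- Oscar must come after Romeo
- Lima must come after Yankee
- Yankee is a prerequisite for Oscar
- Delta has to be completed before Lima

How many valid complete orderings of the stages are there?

2

2 stages have no prerequisites (Delta, Yankee), so any of them could come first.
Counting all ways to extend the partial order to a total order gives 2.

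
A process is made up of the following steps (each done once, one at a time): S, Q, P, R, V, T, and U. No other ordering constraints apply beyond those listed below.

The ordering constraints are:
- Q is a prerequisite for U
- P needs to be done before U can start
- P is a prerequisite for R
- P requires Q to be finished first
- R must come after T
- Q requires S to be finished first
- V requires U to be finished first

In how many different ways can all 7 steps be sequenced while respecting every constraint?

2 steps have no prerequisites (S, T), so any of them could come first.
Counting all ways to extend the partial order to a total order gives 15.

15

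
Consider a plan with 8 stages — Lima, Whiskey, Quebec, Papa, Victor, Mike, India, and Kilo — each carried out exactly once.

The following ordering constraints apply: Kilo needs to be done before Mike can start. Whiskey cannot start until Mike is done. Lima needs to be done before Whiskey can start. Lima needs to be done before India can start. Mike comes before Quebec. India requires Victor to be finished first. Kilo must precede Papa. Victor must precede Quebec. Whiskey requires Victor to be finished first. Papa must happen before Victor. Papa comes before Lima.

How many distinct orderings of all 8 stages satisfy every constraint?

58

Kilo is the only stage with nothing required before it, so every ordering starts there.
Systematically extending each partial ordering one stage at a time and counting, there are 58 complete orderings.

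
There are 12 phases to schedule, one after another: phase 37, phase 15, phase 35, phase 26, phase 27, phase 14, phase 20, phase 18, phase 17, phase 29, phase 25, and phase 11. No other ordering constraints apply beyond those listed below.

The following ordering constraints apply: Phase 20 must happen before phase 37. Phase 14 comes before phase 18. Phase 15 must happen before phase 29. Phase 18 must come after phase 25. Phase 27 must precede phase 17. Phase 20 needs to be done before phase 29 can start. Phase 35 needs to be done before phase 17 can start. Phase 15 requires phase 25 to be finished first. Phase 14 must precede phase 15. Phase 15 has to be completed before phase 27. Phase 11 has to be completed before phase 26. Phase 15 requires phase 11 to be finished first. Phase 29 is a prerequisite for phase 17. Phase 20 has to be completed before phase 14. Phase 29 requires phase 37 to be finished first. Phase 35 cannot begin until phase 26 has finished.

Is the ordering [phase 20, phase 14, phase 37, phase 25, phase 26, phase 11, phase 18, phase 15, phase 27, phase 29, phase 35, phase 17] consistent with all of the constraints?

No

In the proposed order, phase 26 appears before phase 11.
But one of the constraints requires phase 11 before phase 26, so this ordering violates it.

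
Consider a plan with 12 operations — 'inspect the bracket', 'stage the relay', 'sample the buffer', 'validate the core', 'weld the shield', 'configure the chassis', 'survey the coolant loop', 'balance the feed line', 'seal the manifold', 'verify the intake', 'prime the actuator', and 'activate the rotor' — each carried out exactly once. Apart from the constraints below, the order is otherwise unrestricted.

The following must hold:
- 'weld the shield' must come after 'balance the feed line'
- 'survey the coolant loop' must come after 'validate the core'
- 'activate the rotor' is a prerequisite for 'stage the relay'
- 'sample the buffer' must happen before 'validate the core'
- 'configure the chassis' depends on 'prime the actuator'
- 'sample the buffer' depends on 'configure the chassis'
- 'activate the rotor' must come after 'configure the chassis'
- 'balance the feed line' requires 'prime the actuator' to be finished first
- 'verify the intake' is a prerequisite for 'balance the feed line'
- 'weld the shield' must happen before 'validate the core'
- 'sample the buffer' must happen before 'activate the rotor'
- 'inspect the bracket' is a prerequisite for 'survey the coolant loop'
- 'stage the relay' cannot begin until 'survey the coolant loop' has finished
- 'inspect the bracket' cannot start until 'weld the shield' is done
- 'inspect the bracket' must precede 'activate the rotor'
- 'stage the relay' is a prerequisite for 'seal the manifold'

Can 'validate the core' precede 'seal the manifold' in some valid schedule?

'validate the core' is actually forced before 'seal the manifold' by the constraints, so certainly some valid ordering has 'validate the core' first.

Yes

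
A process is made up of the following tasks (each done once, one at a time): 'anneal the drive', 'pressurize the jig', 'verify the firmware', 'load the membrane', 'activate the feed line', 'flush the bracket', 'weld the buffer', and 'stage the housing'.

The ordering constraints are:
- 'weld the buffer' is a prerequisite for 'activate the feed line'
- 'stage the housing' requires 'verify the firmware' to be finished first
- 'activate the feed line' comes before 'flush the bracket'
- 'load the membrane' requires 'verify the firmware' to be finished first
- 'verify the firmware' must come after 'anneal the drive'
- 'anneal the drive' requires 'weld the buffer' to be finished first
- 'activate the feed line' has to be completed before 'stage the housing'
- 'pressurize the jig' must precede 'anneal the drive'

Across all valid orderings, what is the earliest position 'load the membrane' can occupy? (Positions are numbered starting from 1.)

5

Every task that must precede 'load the membrane' has to come before it. Tracing all chains that end at 'load the membrane', those tasks are: 'anneal the drive', 'pressurize the jig', 'verify the firmware', 'weld the buffer' — 4 in total.
With 4 mandatory predecessors, the earliest 'load the membrane' can sit is position 4+1 = 5, and placing just those 4 first achieves it.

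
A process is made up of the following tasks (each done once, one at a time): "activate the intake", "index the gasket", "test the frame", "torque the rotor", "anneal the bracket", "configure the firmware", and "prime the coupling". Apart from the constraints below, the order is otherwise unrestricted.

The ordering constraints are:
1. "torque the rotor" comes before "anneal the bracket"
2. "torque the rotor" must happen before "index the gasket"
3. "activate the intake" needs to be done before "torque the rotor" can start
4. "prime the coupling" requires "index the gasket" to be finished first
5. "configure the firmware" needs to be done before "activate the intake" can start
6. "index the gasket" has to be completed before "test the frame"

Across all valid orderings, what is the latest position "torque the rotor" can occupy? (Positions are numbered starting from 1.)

Every task that must follow "torque the rotor" has to come after it. Tracing all chains starting from "torque the rotor", those tasks are: "index the gasket", "test the frame", "anneal the bracket", "prime the coupling" — 4 in total.
With 4 mandatory successors out of 7 tasks total, the latest slot for "torque the rotor" is 7−4 = 3, and it's reachable by doing all non-successors before "torque the rotor".

3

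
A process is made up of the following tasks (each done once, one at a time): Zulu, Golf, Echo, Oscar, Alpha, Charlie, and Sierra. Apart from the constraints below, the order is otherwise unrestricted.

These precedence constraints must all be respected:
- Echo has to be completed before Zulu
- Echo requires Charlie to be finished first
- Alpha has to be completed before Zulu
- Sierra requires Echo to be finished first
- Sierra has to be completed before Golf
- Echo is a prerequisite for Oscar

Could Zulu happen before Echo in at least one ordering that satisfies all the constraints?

Following Echo → Zulu, Echo must precede Zulu in every valid ordering.
So no valid ordering can have Zulu before Echo.

No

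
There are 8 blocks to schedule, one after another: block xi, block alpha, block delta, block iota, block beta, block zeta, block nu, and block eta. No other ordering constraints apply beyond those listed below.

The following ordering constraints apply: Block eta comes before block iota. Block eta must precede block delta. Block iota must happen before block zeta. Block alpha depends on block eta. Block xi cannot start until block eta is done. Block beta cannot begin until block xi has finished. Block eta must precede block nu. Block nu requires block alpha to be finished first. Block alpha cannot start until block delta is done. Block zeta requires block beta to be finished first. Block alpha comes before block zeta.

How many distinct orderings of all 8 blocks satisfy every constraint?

90

Only block eta has no prerequisites, so it must go first.
Systematically extending each partial ordering one block at a time and counting, there are 90 complete orderings.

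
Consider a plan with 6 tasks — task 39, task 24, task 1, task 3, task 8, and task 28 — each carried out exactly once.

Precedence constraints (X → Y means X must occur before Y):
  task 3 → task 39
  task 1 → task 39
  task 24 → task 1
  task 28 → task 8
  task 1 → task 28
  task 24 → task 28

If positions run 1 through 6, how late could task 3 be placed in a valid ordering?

5

Following the constraints forward from task 3, its only required successor is task 39.
So at least 1 task follows task 3, putting task 3 no later than position 5. That position is achievable by scheduling everything else first.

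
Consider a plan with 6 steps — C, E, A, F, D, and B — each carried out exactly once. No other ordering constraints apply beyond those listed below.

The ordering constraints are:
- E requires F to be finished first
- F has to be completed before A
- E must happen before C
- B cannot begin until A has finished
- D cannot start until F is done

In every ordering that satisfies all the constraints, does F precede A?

Chaining the stated constraints: F → A.
That forces F before A in every valid schedule.

Yes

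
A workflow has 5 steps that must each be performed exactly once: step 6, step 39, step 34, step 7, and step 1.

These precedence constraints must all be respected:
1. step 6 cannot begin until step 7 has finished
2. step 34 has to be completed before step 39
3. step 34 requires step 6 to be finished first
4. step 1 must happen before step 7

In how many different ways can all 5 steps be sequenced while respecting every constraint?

1

Only step 1 has no prerequisites, so it must go first.
Continuing from there, at each step only one step has all its prerequisites placed, so the ordering is fully determined — there is exactly 1.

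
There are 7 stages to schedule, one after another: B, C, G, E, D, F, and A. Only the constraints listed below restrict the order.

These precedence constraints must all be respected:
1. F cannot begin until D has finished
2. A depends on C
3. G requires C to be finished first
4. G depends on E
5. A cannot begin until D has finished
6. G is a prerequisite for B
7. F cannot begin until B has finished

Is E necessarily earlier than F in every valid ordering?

Following the dependencies: E → G → B → F.
Hence E necessarily comes before F.

Yes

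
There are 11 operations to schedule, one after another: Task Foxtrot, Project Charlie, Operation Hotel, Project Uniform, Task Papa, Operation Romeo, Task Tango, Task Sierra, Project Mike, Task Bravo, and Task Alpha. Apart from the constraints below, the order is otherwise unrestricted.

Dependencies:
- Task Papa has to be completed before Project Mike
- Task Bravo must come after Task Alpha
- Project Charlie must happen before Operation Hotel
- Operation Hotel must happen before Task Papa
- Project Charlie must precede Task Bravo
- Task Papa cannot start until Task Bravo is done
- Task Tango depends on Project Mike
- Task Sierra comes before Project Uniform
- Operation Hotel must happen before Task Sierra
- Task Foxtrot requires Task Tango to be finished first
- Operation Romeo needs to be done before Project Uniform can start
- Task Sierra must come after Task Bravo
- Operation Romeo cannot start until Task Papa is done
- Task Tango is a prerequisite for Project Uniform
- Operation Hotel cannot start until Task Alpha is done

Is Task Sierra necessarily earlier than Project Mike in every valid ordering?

No

Task Sierra and Project Mike are not related by any chain of constraints.
There exist valid orderings with Project Mike before Task Sierra, so Task Sierra is not required to come first.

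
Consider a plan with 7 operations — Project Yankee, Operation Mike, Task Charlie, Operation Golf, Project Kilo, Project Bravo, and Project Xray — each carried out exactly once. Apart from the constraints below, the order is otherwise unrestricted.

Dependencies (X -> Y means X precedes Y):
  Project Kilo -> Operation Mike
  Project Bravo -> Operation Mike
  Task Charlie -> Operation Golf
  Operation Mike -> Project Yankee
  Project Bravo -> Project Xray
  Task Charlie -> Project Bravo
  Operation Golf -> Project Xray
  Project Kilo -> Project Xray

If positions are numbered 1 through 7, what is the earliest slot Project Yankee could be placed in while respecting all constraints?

5

The operations that are forced before Project Yankee, directly or transitively, are Operation Mike, Task Charlie, Project Kilo, Project Bravo. That's 4 operations.
So at minimum 4 operations come before Project Yankee, putting Project Yankee no earlier than position 5. That position is achievable by scheduling exactly those predecessors first.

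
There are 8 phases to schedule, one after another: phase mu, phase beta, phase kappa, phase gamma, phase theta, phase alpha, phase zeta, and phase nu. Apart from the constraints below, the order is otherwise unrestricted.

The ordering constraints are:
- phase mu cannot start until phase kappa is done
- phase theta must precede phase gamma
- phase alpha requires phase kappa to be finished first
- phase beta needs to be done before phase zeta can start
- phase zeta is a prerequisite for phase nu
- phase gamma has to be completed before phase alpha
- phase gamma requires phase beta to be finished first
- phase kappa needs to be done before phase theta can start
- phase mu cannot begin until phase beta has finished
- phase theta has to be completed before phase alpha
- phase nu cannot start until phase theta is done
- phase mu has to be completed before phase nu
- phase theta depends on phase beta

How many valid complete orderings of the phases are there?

85

2 phases have no prerequisites (phase beta, phase kappa), so any of them could come first.
Enumerating by repeatedly choosing an available phase (one whose prerequisites are all placed) gives 85 distinct complete orderings.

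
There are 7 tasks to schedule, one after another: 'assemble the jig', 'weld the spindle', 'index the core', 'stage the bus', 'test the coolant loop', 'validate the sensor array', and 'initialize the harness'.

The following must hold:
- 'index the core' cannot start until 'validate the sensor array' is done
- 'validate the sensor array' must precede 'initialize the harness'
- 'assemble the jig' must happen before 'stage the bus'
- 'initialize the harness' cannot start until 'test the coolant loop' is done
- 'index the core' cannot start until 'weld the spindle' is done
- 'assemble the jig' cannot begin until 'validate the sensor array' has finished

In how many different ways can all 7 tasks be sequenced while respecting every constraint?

174

3 tasks have no prerequisites ('weld the spindle', 'test the coolant loop', 'validate the sensor array'), so any of them could come first.
Systematically extending each partial ordering one task at a time and counting, there are 174 complete orderings.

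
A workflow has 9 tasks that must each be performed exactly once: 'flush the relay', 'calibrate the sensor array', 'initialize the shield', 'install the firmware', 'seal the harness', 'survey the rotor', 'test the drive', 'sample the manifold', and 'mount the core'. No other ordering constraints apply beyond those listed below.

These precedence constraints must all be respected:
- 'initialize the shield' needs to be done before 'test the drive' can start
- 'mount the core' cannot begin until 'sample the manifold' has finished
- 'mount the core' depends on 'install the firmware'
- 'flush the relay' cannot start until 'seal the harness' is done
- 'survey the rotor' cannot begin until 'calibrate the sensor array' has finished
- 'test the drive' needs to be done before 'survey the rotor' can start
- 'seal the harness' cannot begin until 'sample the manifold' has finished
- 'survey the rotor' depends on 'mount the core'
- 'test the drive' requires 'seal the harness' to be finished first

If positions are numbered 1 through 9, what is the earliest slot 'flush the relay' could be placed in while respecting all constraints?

Every task that must precede 'flush the relay' has to come before it. Tracing all chains that end at 'flush the relay', those tasks are: 'seal the harness', 'sample the manifold' — 2 in total.
With 2 mandatory predecessors, the earliest 'flush the relay' can sit is position 2+1 = 3, and placing just those 2 first achieves it.

3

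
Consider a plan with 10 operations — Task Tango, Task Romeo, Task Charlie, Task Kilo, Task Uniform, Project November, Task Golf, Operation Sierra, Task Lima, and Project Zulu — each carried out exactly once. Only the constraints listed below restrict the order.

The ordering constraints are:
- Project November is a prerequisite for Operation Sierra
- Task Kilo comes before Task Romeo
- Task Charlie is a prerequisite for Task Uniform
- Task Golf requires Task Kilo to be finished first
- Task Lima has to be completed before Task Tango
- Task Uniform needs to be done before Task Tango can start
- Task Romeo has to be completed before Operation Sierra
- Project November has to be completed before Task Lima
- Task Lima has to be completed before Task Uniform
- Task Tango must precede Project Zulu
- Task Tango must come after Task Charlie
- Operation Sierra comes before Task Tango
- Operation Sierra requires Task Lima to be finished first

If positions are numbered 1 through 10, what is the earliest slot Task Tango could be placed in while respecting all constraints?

8

Working backwards through the constraints from Task Tango, its full set of required predecessors is Task Romeo, Task Charlie, Task Kilo, Task Uniform, Project November, Operation Sierra, Task Lima — 7 of them.
With 7 mandatory predecessors, the earliest Task Tango can sit is position 7+1 = 8, and placing just those 7 first achieves it.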